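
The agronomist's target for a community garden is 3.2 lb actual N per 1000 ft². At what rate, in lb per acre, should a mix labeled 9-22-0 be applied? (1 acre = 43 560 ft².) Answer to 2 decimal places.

Product per 1000 ft² = 3.2 / 9% = 35.5556 lb.
Convert to per acre: 35.5556 × 43.56 = 1548.8 lb.

1548.80 lb of product per acre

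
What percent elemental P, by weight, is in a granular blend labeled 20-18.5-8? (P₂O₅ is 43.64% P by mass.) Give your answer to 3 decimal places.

8.073% P

%P = 18.5 × 0.4364 = 8.0734%.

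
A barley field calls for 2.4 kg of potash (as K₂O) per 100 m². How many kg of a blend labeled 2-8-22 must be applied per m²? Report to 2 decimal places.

0.11 kg of product per sq m

Product per 100 m² = 2.4 / 22% = 10.9091 kg.
Convert to per m²: 10.9091 × 0.01 = 0.109091 kg.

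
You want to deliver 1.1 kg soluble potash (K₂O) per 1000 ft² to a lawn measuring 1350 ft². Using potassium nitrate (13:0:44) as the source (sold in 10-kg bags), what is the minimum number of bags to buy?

1 bags

Product per 1000 ft² = 1.1 / 44% = 2.5 kg.
Total product = 2.5 × 1350 / 1000 = 3.375 kg.
Bags = ⌈3.375 / 10⌉ = 1.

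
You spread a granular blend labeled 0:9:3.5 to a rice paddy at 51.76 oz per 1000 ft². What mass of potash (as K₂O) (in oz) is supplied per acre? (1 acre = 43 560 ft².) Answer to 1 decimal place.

78.9 oz K₂O per acre

K₂O per 1000 ft² = 51.76 × 3.5% = 1.8116 oz.
Convert to per acre: 1.8116 × 43.56 = 78.9133 oz.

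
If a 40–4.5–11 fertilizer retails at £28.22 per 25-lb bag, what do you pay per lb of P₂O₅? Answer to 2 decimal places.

£25.08 per lb P₂O₅

P₂O₅ in bag = 25 × 4.5% = 1.125 lb.
Cost per lb P₂O₅ = £28.22 / 1.125 = £25.0844.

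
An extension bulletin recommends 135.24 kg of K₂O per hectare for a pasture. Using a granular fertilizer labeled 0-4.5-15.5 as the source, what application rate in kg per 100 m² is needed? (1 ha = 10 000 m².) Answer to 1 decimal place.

8.7 kg of product per hundred sq m

Product per hectare = 135.24 / 15.5% = 872.516 kg.
Convert to per 100 m²: 872.516 × 0.01 = 8.72516 kg.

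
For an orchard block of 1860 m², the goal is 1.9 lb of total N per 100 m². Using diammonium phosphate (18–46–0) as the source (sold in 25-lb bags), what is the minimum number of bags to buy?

Product per 100 m² = 1.9 / 18% = 10.5556 lb.
Total product = 10.5556 × 1860 / 100 = 196.333 lb.
Bags = ⌈196.333 / 25⌉ = 8.

8 bags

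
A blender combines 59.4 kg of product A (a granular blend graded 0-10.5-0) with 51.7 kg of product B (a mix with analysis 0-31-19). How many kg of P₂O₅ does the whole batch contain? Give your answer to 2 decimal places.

22.26 kg P₂O₅

P₂O₅ mass = 10.5%×59.4 + 31%×51.7 = 22.264 kg.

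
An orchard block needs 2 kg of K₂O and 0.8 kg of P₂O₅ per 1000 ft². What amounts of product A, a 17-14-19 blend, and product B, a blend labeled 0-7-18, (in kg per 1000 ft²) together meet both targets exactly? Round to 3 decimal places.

Per-1000 ft² balance (a = product A, b = product B):
K₂O: 0.19·a + 0.18·b = 2
P₂O₅: 0.14·a + 0.07·b = 0.8
Solving simultaneously: a = 0.336134, b = 10.7563.

0.336 kg product A, 10.756 kg product B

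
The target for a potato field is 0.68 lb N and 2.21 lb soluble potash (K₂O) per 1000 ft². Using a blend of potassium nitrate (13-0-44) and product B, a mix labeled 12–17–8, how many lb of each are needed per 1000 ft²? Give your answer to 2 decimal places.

Per-1000 ft² balance (a = potassium nitrate, b = product B):
N: 0.13·a + 0.12·b = 0.68
K₂O: 0.44·a + 0.08·b = 2.21
Solving simultaneously: a = 4.9717, b = 0.28066.

4.97 lb potassium nitrate, 0.28 lb product B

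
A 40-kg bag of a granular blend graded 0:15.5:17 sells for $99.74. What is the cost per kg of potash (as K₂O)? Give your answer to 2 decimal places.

K₂O in bag = 40 × 17% = 6.8 kg.
Cost per kg K₂O = $99.74 / 6.8 = $14.6676.

$14.67 per kg K₂O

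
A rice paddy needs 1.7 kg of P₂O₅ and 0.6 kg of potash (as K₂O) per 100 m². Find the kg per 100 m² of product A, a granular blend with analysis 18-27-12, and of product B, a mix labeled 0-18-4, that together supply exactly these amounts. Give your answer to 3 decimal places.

Per-100 m² balance (a = product A, b = product B):
P₂O₅: 0.27·a + 0.18·b = 1.7
K₂O: 0.12·a + 0.04·b = 0.6
Eliminate a: (row1) − 0.27/0.12·(row2) → 0.09·b = 0.35, so b = 3.88889.
Back-substitute: a = (1.7 − 0.18·3.88889) / 0.27 = 3.7037.

3.704 kg product A, 3.889 kg product B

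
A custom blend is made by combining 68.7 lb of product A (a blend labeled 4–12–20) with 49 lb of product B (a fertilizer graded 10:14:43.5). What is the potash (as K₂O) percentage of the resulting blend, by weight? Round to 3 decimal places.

Total mass = 68.7 + 49 = 117.7 lb.
K₂O mass = 20%×68.7 + 43.5%×49 = 35.055 lb.
% K₂O = 35.055 / 117.7 = 29.7833%.

29.783% K₂O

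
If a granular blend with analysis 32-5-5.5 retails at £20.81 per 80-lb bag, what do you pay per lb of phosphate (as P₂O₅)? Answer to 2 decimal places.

P₂O₅ in bag = 80 × 5% = 4 lb.
Cost per lb P₂O₅ = £20.81 / 4 = £5.2025.

£5.20 per lb P₂O₅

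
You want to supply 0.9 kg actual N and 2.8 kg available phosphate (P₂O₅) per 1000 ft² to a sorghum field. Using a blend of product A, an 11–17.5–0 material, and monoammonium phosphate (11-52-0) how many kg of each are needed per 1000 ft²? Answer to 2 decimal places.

4.22 kg product A, 3.97 kg monoammonium phosphate

Per-1000 ft² balance (a = product A, b = monoammonium phosphate):
N: 0.11·a + 0.11·b = 0.9
P₂O₅: 0.175·a + 0.52·b = 2.8
Solving simultaneously: a = 4.21607, b = 3.96574.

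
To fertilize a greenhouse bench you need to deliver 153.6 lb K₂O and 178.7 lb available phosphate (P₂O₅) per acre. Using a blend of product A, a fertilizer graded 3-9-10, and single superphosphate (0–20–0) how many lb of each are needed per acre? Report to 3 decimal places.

Let a = lb of product A, b = lb of single superphosphate (per acre).
K₂O: 0.1·a + 0·b = 153.6
P₂O₅: 0.09·a + 0.2·b = 178.7
Eliminate b: (row1) − 0/0.2·(row2) → 0.1·a = 153.6, so a = 1536.
Then b = (178.7 − 0.09·1536) / 0.2 = 202.3.

1536.000 lb product A, 202.300 lb single superphosphate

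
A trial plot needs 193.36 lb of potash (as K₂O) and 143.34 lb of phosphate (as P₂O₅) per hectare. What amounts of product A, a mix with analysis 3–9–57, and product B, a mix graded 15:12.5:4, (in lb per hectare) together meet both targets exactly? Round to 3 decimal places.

272.526 lb product A, 950.501 lb product B

Per-hectare balance (a = product A, b = product B):
K₂O: 0.57·a + 0.04·b = 193.36
P₂O₅: 0.09·a + 0.125·b = 143.34
Eliminate a: (row1) − 0.57/0.09·(row2) → -0.751667·b = -714.46, so b = 950.5011.
Back-substitute: a = (193.36 − 0.04·950.5011) / 0.57 = 272.5262.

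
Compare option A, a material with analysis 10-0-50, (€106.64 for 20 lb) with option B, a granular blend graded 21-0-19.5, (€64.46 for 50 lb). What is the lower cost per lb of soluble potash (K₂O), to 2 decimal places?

option A: K₂O per bag = 20 × 50% = 10 lb; cost = 106.64 / 10 = €10.6640/lb K₂O.
option B: K₂O per bag = 50 × 19.5% = 9.75 lb; cost = 64.46 / 9.75 = €6.6113/lb K₂O.
option B is cheaper.

€6.61 per lb K₂O (option B)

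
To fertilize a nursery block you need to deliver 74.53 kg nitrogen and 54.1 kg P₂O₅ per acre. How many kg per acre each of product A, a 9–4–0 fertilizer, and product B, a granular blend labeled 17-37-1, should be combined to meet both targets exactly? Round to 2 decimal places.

Per-acre balance (a = product A, b = product B):
N: 0.09·a + 0.17·b = 74.53
P₂O₅: 0.04·a + 0.37·b = 54.1
Eliminate a: (row1) − 0.09/0.04·(row2) → -0.6625·b = -47.195, so b = 71.2377.
Back-substitute: a = (74.53 − 0.17·71.2377) / 0.09 = 693.551.

693.55 kg product A, 71.24 kg product B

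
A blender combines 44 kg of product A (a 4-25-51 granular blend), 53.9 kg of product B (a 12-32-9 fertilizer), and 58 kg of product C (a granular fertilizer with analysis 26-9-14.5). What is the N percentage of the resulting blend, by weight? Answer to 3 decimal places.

14.951% N

Total mass = 44 + 53.9 + 58 = 155.9 kg.
N mass = 4%×44 + 12%×53.9 + 26%×58 = 23.308 kg.
% N = 23.308 / 155.9 = 14.9506%.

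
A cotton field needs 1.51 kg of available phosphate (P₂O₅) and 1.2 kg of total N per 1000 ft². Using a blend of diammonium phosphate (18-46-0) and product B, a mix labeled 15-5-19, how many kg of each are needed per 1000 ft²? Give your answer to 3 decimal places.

Per-1000 ft² balance (a = diammonium phosphate, b = product B):
P₂O₅: 0.46·a + 0.05·b = 1.51
N: 0.18·a + 0.15·b = 1.2
Eliminate b: (row1) − 0.05/0.15·(row2) → 0.4·a = 1.11, so a = 2.775.
Then b = (1.2 − 0.18·2.775) / 0.15 = 4.67.

2.775 kg diammonium phosphate, 4.670 kg product B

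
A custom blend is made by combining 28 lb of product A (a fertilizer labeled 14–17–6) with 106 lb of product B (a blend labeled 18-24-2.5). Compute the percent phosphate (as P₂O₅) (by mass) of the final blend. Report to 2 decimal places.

Total mass = 28 + 106 = 134 lb.
P₂O₅ mass = 17%×28 + 24%×106 = 30.2 lb.
% P₂O₅ = 30.2 / 134 = 22.5373%.

22.54% P₂O₅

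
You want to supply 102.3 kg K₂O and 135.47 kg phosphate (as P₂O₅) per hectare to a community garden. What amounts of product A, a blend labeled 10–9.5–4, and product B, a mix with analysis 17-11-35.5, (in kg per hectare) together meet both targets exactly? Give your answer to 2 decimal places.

With a, b = kg per hectare of product A and product B:
K₂O: 0.04·a + 0.355·b = 102.3
P₂O₅: 0.095·a + 0.11·b = 135.47
Eliminate b: (row1) − 0.355/0.11·(row2) → -0.266591·a = -334.899, so a = 1256.227.
Then b = (135.47 − 0.095·1256.227) / 0.11 = 146.622.

1256.23 kg product A, 146.62 kg product B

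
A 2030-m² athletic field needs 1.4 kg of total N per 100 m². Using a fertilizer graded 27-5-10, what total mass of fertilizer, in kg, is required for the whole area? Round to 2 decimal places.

Product per 100 m² = 1.4 / 27% = 5.18519 kg.
Total product = 5.18519 × 2030 / 100 = 105.259 kg.

105.26 kg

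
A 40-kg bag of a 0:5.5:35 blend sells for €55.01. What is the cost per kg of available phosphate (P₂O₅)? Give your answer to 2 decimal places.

P₂O₅ in bag = 40 × 5.5% = 2.2 kg.
Cost per kg P₂O₅ = €55.01 / 2.2 = €25.0045.

€25.00 per kg P₂O₅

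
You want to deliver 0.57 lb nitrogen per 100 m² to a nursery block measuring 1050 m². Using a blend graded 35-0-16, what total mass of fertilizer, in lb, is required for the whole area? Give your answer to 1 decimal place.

17.1 lb

Product per 100 m² = 0.57 / 35% = 1.62857 lb.
Total product = 1.62857 × 1050 / 100 = 17.1 lb.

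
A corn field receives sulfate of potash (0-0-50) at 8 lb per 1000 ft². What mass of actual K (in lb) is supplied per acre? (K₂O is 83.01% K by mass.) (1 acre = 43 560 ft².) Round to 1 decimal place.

K₂O per 1000 ft² = 8 × 50% = 4 lb.
Elemental K = 4 × 0.8301 = 3.3204 lb per 1000 ft².
Convert to per acre: 3.3204 × 43.56 = 144.637 lb.

144.6 lb K per acre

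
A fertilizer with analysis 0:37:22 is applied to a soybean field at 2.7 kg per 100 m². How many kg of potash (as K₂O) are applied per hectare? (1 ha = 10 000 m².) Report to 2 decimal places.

59.40 kg K₂O per hectare

K₂O per 100 m² = 2.7 × 22% = 0.594 kg.
Convert to per hectare: 0.594 × 100 = 59.4 kg.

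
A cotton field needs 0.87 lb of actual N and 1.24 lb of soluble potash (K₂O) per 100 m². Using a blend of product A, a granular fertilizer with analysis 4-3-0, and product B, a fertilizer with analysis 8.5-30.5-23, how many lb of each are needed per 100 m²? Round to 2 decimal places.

10.29 lb product A, 5.39 lb product B

Per-100 m² balance (a = product A, b = product B):
N: 0.04·a + 0.085·b = 0.87
K₂O: 0·a + 0.23·b = 1.24
Solving simultaneously: a = 10.2935, b = 5.3913.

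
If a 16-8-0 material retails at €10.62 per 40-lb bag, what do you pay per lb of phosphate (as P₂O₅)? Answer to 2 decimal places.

€3.32 per lb P₂O₅

P₂O₅ in bag = 40 × 8% = 3.2 lb.
Cost per lb P₂O₅ = €10.62 / 3.2 = €3.3187.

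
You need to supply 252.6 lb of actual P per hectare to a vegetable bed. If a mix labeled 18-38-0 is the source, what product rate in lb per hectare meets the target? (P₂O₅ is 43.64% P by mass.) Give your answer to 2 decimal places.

1523.23 lb of product per hectare

As P₂O₅: 252.6 / 0.4364 = 578.827 lb per hectare.
Product per hectare = 578.827 / 38% = 1523.228 lb.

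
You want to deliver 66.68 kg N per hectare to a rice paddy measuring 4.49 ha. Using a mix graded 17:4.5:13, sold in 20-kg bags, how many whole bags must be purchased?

Product per hectare = 66.68 / 17% = 392.235 kg.
Total product = 392.235 × 4.49 = 1761.14 kg.
Bags = ⌈1761.14 / 20⌉ = 89.

89 bags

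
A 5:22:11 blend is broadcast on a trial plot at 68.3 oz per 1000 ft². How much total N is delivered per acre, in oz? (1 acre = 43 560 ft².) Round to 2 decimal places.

148.76 oz N per acre

nitrogen per 1000 ft² = 68.3 × 5% = 3.415 oz.
Convert to per acre: 3.415 × 43.56 = 148.757 oz.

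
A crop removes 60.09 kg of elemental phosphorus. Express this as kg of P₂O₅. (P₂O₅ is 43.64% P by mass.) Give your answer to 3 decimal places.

P₂O₅ = 60.09 / 0.4364 = 137.6948 kg.

137.695 kg P₂O₅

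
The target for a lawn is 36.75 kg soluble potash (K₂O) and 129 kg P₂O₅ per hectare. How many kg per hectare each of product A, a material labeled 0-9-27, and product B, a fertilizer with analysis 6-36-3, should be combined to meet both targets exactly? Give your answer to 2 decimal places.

99.05 kg product A, 333.57 kg product B

Let a = kg of product A, b = kg of product B (per hectare).
K₂O: 0.27·a + 0.03·b = 36.75
P₂O₅: 0.09·a + 0.36·b = 129
Eliminate b: (row1) − 0.03/0.36·(row2) → 0.2625·a = 26, so a = 99.0476.
Then b = (129 − 0.09·99.0476) / 0.36 = 333.571.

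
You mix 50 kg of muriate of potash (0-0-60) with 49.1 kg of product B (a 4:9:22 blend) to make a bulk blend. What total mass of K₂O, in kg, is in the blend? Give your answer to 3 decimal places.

K₂O mass = 60%×50 + 22%×49.1 = 40.802 kg.

40.802 kg K₂O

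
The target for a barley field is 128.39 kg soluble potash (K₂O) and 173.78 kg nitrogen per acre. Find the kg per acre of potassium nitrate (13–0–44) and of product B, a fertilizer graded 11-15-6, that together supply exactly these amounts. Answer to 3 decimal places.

With a, b = kg per acre of potassium nitrate and product B:
K₂O: 0.44·a + 0.06·b = 128.39
N: 0.13·a + 0.11·b = 173.78
Solving simultaneously: a = 91.0369, b = 1472.2291.

91.037 kg potassium nitrate, 1472.229 kg product B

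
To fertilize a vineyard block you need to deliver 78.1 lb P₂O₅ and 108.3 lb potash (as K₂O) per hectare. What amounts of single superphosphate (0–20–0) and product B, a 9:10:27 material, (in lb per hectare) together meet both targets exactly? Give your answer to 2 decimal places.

189.94 lb single superphosphate, 401.11 lb product B

Let a = lb of single superphosphate, b = lb of product B (per hectare).
P₂O₅: 0.2·a + 0.1·b = 78.1
K₂O: 0·a + 0.27·b = 108.3
Solving simultaneously: a = 189.944, b = 401.111.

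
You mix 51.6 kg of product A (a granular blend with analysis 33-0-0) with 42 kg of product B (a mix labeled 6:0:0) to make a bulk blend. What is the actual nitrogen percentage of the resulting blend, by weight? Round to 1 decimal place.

Total mass = 51.6 + 42 = 93.6 kg.
N mass = 33%×51.6 + 6%×42 = 19.548 kg.
% N = 19.548 / 93.6 = 20.8846%.

20.9% N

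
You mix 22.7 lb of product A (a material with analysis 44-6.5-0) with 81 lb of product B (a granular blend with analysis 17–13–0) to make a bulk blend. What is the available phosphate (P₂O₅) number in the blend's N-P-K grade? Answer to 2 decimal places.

11.58% P₂O₅

Total mass = 22.7 + 81 = 103.7 lb.
P₂O₅ mass = 6.5%×22.7 + 13%×81 = 12.0055 lb.
% P₂O₅ = 12.0055 / 103.7 = 11.5771%.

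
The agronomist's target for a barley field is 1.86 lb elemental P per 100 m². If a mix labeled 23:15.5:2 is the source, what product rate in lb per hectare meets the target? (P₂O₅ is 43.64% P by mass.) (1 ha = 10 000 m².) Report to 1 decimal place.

2749.8 lb of product per hectare

As P₂O₅: 1.86 / 0.4364 = 4.26214 lb per 100 m².
Product per 100 m² = 4.26214 / 15.5% = 27.4977 lb.
Convert to per hectare: 27.4977 × 100 = 2749.77 lb.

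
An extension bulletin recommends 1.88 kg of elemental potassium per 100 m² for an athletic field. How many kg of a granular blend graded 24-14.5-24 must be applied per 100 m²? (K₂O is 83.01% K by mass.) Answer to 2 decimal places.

As K₂O: 1.88 / 0.8301 = 2.26479 kg per 100 m².
Product per 100 m² = 2.26479 / 24% = 9.43661 kg.

9.44 kg of product per hundred sq m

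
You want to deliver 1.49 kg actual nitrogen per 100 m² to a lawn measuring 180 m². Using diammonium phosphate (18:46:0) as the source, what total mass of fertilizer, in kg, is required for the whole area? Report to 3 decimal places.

Product per 100 m² = 1.49 / 18% = 8.27778 kg.
Total product = 8.27778 × 180 / 100 = 14.9 kg.

14.900 kg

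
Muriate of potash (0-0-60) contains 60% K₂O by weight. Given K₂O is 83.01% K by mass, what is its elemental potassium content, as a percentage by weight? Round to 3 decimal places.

49.806% K

%K = 60 × 0.8301 = 49.806%.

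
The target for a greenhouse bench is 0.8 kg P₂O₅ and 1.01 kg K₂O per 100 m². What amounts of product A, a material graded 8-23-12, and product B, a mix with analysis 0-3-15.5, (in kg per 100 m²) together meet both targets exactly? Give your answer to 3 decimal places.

Let a = kg of product A, b = kg of product B (per 100 m²).
P₂O₅: 0.23·a + 0.03·b = 0.8
K₂O: 0.12·a + 0.155·b = 1.01
Eliminate a: (row1) − 0.23/0.12·(row2) → -0.267083·b = -1.13583, so b = 4.25273.
Back-substitute: a = (0.8 − 0.03·4.25273) / 0.23 = 2.92356.

2.924 kg product A, 4.253 kg product B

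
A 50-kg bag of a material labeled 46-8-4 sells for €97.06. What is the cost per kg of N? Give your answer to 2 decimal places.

N in bag = 50 × 46% = 23 kg.
Cost per kg N = €97.06 / 23 = €4.2200.

€4.22 per kg N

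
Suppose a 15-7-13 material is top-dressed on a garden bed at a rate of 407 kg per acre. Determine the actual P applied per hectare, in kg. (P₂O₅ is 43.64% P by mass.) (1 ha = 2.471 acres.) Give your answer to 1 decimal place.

P₂O₅ per acre = 407 × 7% = 28.49 kg.
Elemental P = 28.49 × 0.4364 = 12.433 kg per acre.
Convert to per hectare: 12.433 × 2.471 = 30.722 kg.

30.7 kg P per hectare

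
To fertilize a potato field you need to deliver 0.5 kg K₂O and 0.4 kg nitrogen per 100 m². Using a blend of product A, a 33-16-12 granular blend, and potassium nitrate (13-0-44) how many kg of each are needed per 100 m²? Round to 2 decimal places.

0.86 kg product A, 0.90 kg potassium nitrate

Let a = kg of product A, b = kg of potassium nitrate (per 100 m²).
K₂O: 0.12·a + 0.44·b = 0.5
N: 0.33·a + 0.13·b = 0.4
Eliminate b: (row1) − 0.44/0.13·(row2) → -0.996923·a = -0.853846, so a = 0.856481.
Then b = (0.4 − 0.33·0.856481) / 0.13 = 0.902778.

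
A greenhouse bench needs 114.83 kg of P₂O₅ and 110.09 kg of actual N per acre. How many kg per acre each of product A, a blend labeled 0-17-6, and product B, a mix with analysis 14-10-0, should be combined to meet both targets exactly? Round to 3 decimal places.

212.908 kg product A, 786.357 kg product B

Per-acre balance (a = product A, b = product B):
P₂O₅: 0.17·a + 0.1·b = 114.83
N: 0·a + 0.14·b = 110.09
Solving simultaneously: a = 212.9076, b = 786.3571.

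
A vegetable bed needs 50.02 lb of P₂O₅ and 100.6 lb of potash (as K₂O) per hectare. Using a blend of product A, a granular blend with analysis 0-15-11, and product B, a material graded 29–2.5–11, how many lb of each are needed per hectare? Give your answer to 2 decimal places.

217.25 lb product A, 697.29 lb product B

Per-hectare balance (a = product A, b = product B):
P₂O₅: 0.15·a + 0.025·b = 50.02
K₂O: 0.11·a + 0.11·b = 100.6
Solving simultaneously: a = 217.251, b = 697.2945.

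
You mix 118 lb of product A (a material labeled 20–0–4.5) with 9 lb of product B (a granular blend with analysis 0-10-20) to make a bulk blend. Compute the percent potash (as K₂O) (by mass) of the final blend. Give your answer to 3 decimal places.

5.598% K₂O

Total mass = 118 + 9 = 127 lb.
K₂O mass = 4.5%×118 + 20%×9 = 7.11 lb.
% K₂O = 7.11 / 127 = 5.59843%.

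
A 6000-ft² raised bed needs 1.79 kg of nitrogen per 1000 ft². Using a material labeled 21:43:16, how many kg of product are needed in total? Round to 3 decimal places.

Product per 1000 ft² = 1.79 / 21% = 8.52381 kg.
Total product = 8.52381 × 6000 / 1000 = 51.1429 kg.

51.143 kg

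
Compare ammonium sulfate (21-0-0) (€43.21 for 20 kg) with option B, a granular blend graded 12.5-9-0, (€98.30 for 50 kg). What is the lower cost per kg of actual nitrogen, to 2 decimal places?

ammonium sulfate: N per bag = 20 × 21% = 4.2 kg; cost = 43.21 / 4.2 = €10.2881/kg N.
option B: N per bag = 50 × 12.5% = 6.25 kg; cost = 98.30 / 6.25 = €15.7280/kg N.
ammonium sulfate is cheaper.

€10.29 per kg N (ammonium sulfate)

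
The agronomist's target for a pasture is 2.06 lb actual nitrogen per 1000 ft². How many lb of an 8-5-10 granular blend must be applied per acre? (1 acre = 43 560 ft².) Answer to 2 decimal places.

Product per 1000 ft² = 2.06 / 8% = 25.75 lb.
Convert to per acre: 25.75 × 43.56 = 1121.67 lb.

1121.67 lb of product per acre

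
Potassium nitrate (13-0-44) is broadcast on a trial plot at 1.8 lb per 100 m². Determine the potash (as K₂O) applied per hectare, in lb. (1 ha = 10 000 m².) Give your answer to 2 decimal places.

K₂O per 100 m² = 1.8 × 44% = 0.792 lb.
Convert to per hectare: 0.792 × 100 = 79.2 lb.

79.20 lb K₂O per hectare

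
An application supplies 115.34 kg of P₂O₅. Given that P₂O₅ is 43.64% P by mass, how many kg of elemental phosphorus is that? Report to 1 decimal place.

50.3 kg P

P = 115.34 × 0.4364 = 50.3344 kg.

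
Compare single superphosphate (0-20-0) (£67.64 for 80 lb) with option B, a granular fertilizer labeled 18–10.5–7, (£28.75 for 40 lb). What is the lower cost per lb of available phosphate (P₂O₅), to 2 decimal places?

single superphosphate: P₂O₅ per bag = 80 × 20% = 16 lb; cost = 67.64 / 16 = £4.2275/lb P₂O₅.
option B: P₂O₅ per bag = 40 × 10.5% = 4.2 lb; cost = 28.75 / 4.2 = £6.8452/lb P₂O₅.
single superphosphate is cheaper.

£4.23 per lb P₂O₅ (single superphosphate)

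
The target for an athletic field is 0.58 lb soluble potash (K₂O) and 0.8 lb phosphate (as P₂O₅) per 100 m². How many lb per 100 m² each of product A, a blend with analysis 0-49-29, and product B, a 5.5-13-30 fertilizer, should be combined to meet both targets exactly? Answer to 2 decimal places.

Let a = lb of product A, b = lb of product B (per 100 m²).
K₂O: 0.29·a + 0.3·b = 0.58
P₂O₅: 0.49·a + 0.13·b = 0.8
Eliminate a: (row1) − 0.29/0.49·(row2) → 0.223061·b = 0.106531, so b = 0.477585.
Back-substitute: a = (0.58 − 0.3·0.477585) / 0.29 = 1.50595.

1.51 lb product A, 0.48 lb product B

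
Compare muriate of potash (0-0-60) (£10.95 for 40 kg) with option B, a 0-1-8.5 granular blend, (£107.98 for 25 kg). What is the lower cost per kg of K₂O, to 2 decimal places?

£0.46 per kg K₂O (muriate of potash)

muriate of potash: K₂O per bag = 40 × 60% = 24 kg; cost = 10.95 / 24 = £0.4562/kg K₂O.
option B: K₂O per bag = 25 × 8.5% = 2.125 kg; cost = 107.98 / 2.125 = £50.8141/kg K₂O.
muriate of potash is cheaper.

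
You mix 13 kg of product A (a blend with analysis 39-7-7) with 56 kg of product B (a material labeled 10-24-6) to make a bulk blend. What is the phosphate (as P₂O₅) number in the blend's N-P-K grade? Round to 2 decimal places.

Total mass = 13 + 56 = 69 kg.
P₂O₅ mass = 7%×13 + 24%×56 = 14.35 kg.
% P₂O₅ = 14.35 / 69 = 20.7971%.

20.80% P₂O₅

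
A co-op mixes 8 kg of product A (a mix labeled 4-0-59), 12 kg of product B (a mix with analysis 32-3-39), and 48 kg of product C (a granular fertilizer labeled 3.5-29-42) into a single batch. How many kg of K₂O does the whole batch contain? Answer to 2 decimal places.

K₂O mass = 59%×8 + 39%×12 + 42%×48 = 29.56 kg.

29.56 kg K₂O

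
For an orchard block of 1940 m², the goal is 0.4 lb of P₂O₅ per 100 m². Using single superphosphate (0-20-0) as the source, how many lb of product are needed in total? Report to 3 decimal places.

Product per 100 m² = 0.4 / 20% = 2 lb.
Total product = 2 × 1940 / 100 = 38.8 lb.

38.800 lb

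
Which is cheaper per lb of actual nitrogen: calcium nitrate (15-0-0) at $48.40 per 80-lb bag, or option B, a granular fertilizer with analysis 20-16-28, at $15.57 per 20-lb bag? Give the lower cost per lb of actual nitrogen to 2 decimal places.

$3.89 per lb N (option B)

calcium nitrate: N per bag = 80 × 15% = 12 lb; cost = 48.40 / 12 = $4.0333/lb N.
option B: N per bag = 20 × 20% = 4 lb; cost = 15.57 / 4 = $3.8925/lb N.
option B is cheaper.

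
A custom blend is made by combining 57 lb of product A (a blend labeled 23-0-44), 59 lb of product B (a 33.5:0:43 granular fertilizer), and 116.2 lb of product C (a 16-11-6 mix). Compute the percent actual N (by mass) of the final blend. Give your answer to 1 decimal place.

Total mass = 57 + 59 + 116.2 = 232.2 lb.
N mass = 23%×57 + 33.5%×59 + 16%×116.2 = 51.467 lb.
% N = 51.467 / 232.2 = 22.1649%.

22.2% N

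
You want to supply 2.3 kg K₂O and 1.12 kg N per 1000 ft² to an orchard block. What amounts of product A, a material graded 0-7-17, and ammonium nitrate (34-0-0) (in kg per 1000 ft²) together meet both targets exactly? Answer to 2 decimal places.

13.53 kg product A, 3.29 kg ammonium nitrate

Let a = kg of product A, b = kg of ammonium nitrate (per 1000 ft²).
K₂O: 0.17·a + 0·b = 2.3
N: 0·a + 0.34·b = 1.12
Solving simultaneously: a = 13.5294, b = 3.29412.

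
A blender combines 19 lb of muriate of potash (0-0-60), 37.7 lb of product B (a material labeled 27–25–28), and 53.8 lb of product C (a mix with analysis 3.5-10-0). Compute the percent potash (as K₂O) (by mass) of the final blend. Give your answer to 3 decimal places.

19.870% K₂O

Total mass = 19 + 37.7 + 53.8 = 110.5 lb.
K₂O mass = 60%×19 + 28%×37.7 + 0%×53.8 = 21.956 lb.
% K₂O = 21.956 / 110.5 = 19.8697%.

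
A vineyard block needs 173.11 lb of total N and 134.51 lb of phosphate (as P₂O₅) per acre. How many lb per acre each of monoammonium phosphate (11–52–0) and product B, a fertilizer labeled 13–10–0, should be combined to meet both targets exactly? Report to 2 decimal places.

3.10 lb monoammonium phosphate, 1328.99 lb product B

With a, b = lb per acre of monoammonium phosphate and product B:
N: 0.11·a + 0.13·b = 173.11
P₂O₅: 0.52·a + 0.1·b = 134.51
From row1: a = (173.11 − 0.13·b) / 0.11.
Into row2: 0.52·(173.11 − 0.13·b)/0.11 + 0.1·b = 134.51 → b = 1328.9947, a = 3.09717.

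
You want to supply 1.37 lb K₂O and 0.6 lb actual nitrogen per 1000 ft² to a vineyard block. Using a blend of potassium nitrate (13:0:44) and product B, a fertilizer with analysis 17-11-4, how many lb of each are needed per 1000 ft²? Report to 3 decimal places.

3.001 lb potassium nitrate, 1.234 lb product B

Let a = lb of potassium nitrate, b = lb of product B (per 1000 ft²).
K₂O: 0.44·a + 0.04·b = 1.37
N: 0.13·a + 0.17·b = 0.6
Eliminate a: (row1) − 0.44/0.13·(row2) → -0.535385·b = -0.660769, so b = 1.2342.
Back-substitute: a = (1.37 − 0.04·1.2342) / 0.44 = 3.00144.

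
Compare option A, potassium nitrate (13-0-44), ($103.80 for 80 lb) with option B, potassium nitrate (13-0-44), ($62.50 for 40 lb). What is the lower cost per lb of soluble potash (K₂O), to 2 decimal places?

$2.95 per lb K₂O (option A)

option A: K₂O per bag = 80 × 44% = 35.2 lb; cost = 103.80 / 35.2 = $2.9489/lb K₂O.
option B: K₂O per bag = 40 × 44% = 17.6 lb; cost = 62.50 / 17.6 = $3.5511/lb K₂O.
option A is cheaper.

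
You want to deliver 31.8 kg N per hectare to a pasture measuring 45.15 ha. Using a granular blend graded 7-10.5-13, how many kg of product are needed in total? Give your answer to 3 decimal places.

20511.000 kg

Product per hectare = 31.8 / 7% = 454.286 kg.
Total product = 454.286 × 45.15 = 20511 kg.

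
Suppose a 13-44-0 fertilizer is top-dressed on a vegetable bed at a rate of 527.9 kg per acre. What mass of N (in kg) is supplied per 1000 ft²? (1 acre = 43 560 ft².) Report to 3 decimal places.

1.575 kg N per thousand sq ft

nitrogen per acre = 527.9 × 13% = 68.627 kg.
Convert to per 1000 ft²: 68.627 × 0.0229568 = 1.57546 kg.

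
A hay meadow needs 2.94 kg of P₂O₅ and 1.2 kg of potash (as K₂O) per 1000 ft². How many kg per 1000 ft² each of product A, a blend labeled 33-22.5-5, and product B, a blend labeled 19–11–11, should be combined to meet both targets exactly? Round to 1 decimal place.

9.9 kg product A, 6.4 kg product B

Let a = kg of product A, b = kg of product B (per 1000 ft²).
P₂O₅: 0.225·a + 0.11·b = 2.94
K₂O: 0.05·a + 0.11·b = 1.2
Eliminate a: (row1) − 0.225/0.05·(row2) → -0.385·b = -2.46, so b = 6.38961.
Back-substitute: a = (2.94 − 0.11·6.38961) / 0.225 = 9.94286.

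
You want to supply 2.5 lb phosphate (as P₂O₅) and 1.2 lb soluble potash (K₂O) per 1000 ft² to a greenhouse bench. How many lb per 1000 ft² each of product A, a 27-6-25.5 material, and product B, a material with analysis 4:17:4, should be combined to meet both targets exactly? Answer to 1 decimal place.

2.5 lb product A, 13.8 lb product B

With a, b = lb per 1000 ft² of product A and product B:
P₂O₅: 0.06·a + 0.17·b = 2.5
K₂O: 0.255·a + 0.04·b = 1.2
Eliminate a: (row1) − 0.06/0.255·(row2) → 0.160588·b = 2.21765, so b = 13.8095.
Back-substitute: a = (2.5 − 0.17·13.8095) / 0.06 = 2.53968.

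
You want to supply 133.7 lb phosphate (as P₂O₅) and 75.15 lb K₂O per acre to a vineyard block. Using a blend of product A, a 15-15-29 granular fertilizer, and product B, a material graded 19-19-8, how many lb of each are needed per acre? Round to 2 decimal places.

Per-acre balance (a = product A, b = product B):
P₂O₅: 0.15·a + 0.19·b = 133.7
K₂O: 0.29·a + 0.08·b = 75.15
Eliminate b: (row1) − 0.19/0.08·(row2) → -0.53875·a = -44.7813, so a = 83.1206.
Then b = (75.15 − 0.29·83.1206) / 0.08 = 638.063.

83.12 lb product A, 638.06 lb product B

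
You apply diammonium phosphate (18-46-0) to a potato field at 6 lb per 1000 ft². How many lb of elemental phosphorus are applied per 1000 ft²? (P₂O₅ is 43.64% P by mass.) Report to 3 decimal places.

1.204 lb P per thousand sq ft

P₂O₅ per 1000 ft² = 6 × 46% = 2.76 lb.
Elemental P = 2.76 × 0.4364 = 1.20446 lb per 1000 ft².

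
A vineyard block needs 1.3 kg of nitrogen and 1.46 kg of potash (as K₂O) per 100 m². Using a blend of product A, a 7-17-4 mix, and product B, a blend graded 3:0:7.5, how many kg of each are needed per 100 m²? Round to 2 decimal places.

Per-100 m² balance (a = product A, b = product B):
N: 0.07·a + 0.03·b = 1.3
K₂O: 0.04·a + 0.075·b = 1.46
Solving simultaneously: a = 13.2593, b = 12.3951.

13.26 kg product A, 12.40 kg product B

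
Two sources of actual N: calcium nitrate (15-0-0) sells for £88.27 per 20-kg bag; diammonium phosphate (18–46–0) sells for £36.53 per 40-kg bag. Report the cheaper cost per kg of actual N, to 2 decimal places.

£5.07 per kg N (diammonium phosphate)

calcium nitrate: N per bag = 20 × 15% = 3 kg; cost = 88.27 / 3 = £29.4233/kg N.
diammonium phosphate: N per bag = 40 × 18% = 7.2 kg; cost = 36.53 / 7.2 = £5.0736/kg N.
diammonium phosphate is cheaper.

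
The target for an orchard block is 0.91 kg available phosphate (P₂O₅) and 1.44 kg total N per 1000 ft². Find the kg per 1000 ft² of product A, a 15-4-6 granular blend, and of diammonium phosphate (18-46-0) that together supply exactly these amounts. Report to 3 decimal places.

Per-1000 ft² balance (a = product A, b = diammonium phosphate):
P₂O₅: 0.04·a + 0.46·b = 0.91
N: 0.15·a + 0.18·b = 1.44
From row1: a = (0.91 − 0.46·b) / 0.04.
Into row2: 0.15·(0.91 − 0.46·b)/0.04 + 0.18·b = 1.44 → b = 1.2767, a = 8.06796.

8.068 kg product A, 1.277 kg diammonium phosphate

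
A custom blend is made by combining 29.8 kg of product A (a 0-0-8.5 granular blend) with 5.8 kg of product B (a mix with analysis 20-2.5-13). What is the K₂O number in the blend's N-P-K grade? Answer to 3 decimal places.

Total mass = 29.8 + 5.8 = 35.6 kg.
K₂O mass = 8.5%×29.8 + 13%×5.8 = 3.287 kg.
% K₂O = 3.287 / 35.6 = 9.23315%.

9.233% K₂O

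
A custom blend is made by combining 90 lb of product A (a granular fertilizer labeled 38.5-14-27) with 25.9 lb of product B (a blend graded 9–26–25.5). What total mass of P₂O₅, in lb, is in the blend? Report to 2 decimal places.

19.33 lb P₂O₅

P₂O₅ mass = 14%×90 + 26%×25.9 = 19.334 lb.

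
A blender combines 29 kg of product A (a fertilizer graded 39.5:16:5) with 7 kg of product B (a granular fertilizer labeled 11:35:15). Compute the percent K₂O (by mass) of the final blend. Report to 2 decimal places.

6.94% K₂O

Total mass = 29 + 7 = 36 kg.
K₂O mass = 5%×29 + 15%×7 = 2.5 kg.
% K₂O = 2.5 / 36 = 6.94444%.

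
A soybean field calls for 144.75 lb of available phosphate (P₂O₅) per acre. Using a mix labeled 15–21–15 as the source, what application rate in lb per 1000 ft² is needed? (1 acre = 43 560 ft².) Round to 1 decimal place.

Product per acre = 144.75 / 21% = 689.286 lb.
Convert to per 1000 ft²: 689.286 × 0.0229568 = 15.8238 lb.

15.8 lb of product per thousand sq ft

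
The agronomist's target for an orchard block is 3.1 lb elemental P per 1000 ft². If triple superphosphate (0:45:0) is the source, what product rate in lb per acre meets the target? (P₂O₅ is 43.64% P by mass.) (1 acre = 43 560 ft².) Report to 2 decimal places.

As P₂O₅: 3.1 / 0.4364 = 7.10357 lb per 1000 ft².
Product per 1000 ft² = 7.10357 / 45% = 15.7857 lb.
Convert to per acre: 15.7857 × 43.56 = 687.626 lb.

687.63 lb of product per acre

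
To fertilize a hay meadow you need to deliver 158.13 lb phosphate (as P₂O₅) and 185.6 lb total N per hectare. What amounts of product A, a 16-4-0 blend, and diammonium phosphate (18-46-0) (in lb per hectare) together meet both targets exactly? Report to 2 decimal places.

Per-hectare balance (a = product A, b = diammonium phosphate):
P₂O₅: 0.04·a + 0.46·b = 158.13
N: 0.16·a + 0.18·b = 185.6
Solving simultaneously: a = 857.117, b = 269.229.

857.12 lb product A, 269.23 lb diammonium phosphate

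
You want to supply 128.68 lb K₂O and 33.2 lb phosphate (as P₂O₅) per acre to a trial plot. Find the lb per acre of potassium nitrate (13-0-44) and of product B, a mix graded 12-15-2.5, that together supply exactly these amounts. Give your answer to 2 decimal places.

With a, b = lb per acre of potassium nitrate and product B:
K₂O: 0.44·a + 0.025·b = 128.68
P₂O₅: 0·a + 0.15·b = 33.2
Solving simultaneously: a = 279.879, b = 221.333.

279.88 lb potassium nitrate, 221.33 lb product B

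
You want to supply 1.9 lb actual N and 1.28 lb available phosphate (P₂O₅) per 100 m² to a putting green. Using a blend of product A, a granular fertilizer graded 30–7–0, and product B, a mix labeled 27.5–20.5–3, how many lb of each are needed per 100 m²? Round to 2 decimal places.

0.89 lb product A, 5.94 lb product B

Let a = lb of product A, b = lb of product B (per 100 m²).
N: 0.3·a + 0.275·b = 1.9
P₂O₅: 0.07·a + 0.205·b = 1.28
Eliminate b: (row1) − 0.275/0.205·(row2) → 0.206098·a = 0.182927, so a = 0.887574.
Then b = (1.28 − 0.07·0.887574) / 0.205 = 5.94083.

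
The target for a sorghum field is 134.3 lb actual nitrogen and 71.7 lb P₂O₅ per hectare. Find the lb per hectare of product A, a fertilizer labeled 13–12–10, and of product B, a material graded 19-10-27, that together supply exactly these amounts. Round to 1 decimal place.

Let a = lb of product A, b = lb of product B (per hectare).
N: 0.13·a + 0.19·b = 134.3
P₂O₅: 0.12·a + 0.1·b = 71.7
Eliminate a: (row1) − 0.13/0.12·(row2) → 0.0816667·b = 56.625, so b = 693.367.
Back-substitute: a = (134.3 − 0.19·693.367) / 0.13 = 19.6939.

19.7 lb product A, 693.4 lb product B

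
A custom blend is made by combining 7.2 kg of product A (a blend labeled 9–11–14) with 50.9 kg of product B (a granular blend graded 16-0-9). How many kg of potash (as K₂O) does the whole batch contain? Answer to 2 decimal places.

K₂O mass = 14%×7.2 + 9%×50.9 = 5.589 kg.

5.59 kg K₂O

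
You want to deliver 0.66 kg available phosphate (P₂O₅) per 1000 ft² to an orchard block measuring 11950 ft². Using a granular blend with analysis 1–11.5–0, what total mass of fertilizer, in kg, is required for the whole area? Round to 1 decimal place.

68.6 kg

Product per 1000 ft² = 0.66 / 11.5% = 5.73913 kg.
Total product = 5.73913 × 11950 / 1000 = 68.5826 kg.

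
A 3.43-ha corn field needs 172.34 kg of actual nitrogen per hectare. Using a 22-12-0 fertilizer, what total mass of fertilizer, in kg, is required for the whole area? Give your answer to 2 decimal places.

Product per hectare = 172.34 / 22% = 783.364 kg.
Total product = 783.364 × 3.43 = 2686.937 kg.

2686.94 kg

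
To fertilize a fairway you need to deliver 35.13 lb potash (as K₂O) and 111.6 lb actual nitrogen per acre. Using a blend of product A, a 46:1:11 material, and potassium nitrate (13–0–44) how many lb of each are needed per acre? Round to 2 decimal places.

236.77 lb product A, 20.65 lb potassium nitrate

With a, b = lb per acre of product A and potassium nitrate:
K₂O: 0.11·a + 0.44·b = 35.13
N: 0.46·a + 0.13·b = 111.6
From row1: a = (35.13 − 0.44·b) / 0.11.
Into row2: 0.46·(35.13 − 0.44·b)/0.11 + 0.13·b = 111.6 → b = 20.6475, a = 236.774.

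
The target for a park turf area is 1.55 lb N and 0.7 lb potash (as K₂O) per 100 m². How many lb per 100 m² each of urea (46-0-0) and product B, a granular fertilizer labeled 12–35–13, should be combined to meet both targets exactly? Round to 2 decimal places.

With a, b = lb per 100 m² of urea and product B:
N: 0.46·a + 0.12·b = 1.55
K₂O: 0·a + 0.13·b = 0.7
Solving simultaneously: a = 1.96488, b = 5.38462.

1.96 lb urea, 5.38 lb product B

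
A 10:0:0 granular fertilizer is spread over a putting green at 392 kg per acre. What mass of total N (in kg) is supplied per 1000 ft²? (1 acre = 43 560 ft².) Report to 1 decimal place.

0.9 kg N per thousand sq ft

nitrogen per acre = 392 × 10% = 39.2 kg.
Convert to per 1000 ft²: 39.2 × 0.0229568 = 0.899908 kg.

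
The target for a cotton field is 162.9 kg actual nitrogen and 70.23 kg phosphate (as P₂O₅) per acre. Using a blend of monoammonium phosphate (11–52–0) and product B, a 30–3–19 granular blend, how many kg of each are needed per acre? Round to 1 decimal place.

106.0 kg monoammonium phosphate, 504.1 kg product B

Per-acre balance (a = monoammonium phosphate, b = product B):
N: 0.11·a + 0.3·b = 162.9
P₂O₅: 0.52·a + 0.03·b = 70.23
Eliminate b: (row1) − 0.3/0.03·(row2) → -5.09·a = -539.4, so a = 105.972.
Then b = (70.23 − 0.52·105.972) / 0.03 = 504.143.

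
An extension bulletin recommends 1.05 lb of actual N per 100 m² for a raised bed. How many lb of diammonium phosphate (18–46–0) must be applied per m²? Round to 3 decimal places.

Product per 100 m² = 1.05 / 18% = 5.83333 lb.
Convert to per m²: 5.83333 × 0.01 = 0.0583333 lb.

0.058 lb of product per sq m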